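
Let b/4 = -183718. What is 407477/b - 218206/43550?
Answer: -89049551491/16001837800 ≈ -5.5650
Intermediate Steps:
b = -734872 (b = 4*(-183718) = -734872)
407477/b - 218206/43550 = 407477/(-734872) - 218206/43550 = 407477*(-1/734872) - 218206*1/43550 = -407477/734872 - 109103/21775 = -89049551491/16001837800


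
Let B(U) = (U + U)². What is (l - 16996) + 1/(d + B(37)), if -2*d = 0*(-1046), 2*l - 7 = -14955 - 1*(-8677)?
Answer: -110240093/5476 ≈ -20132.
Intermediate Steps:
l = -6271/2 (l = 7/2 + (-14955 - 1*(-8677))/2 = 7/2 + (-14955 + 8677)/2 = 7/2 + (½)*(-6278) = 7/2 - 3139 = -6271/2 ≈ -3135.5)
B(U) = 4*U² (B(U) = (2*U)² = 4*U²)
d = 0 (d = -0*(-1046) = -½*0 = 0)
(l - 16996) + 1/(d + B(37)) = (-6271/2 - 16996) + 1/(0 + 4*37²) = -40263/2 + 1/(0 + 4*1369) = -40263/2 + 1/(0 + 5476) = -40263/2 + 1/5476 = -110240093/5476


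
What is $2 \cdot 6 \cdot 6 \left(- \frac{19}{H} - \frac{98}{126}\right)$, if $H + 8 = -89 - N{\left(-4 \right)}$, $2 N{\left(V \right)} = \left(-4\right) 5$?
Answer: $- \frac{1168}{29} \approx -40.276$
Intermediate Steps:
$N{\left(V \right)} = -10$ ($N{\left(V \right)} = \frac{\left(-4\right) 5}{2} = \frac{1}{2} \left(-20\right) = -10$)
$H = -87$ ($H = -8 - 79 = -87$)
$2 \cdot 6 \cdot 6 \left(- \frac{19}{H} - \frac{98}{126}\right) = 2 \cdot 6 \cdot 6 \left(- \frac{19}{-87} - \frac{98}{126}\right) = 12 \cdot 6 \left(\left(-19\right) \left(- \frac{1}{87}\right) - \frac{7}{9}\right) = 72 \left(\frac{19}{87} - \frac{7}{9}\right) = 72 \left(- \frac{146}{261}\right) = - \frac{1168}{29}$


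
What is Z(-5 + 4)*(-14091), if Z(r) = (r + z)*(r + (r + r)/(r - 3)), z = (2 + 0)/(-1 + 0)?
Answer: -42273/2 ≈ -21137.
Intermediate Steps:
z = -2 (z = 2/(-1) = 2*(-1) = -2)
Z(r) = (-2 + r)*(r + 2*r/(-3 + r)) (Z(r) = (r - 2)*(r + (r + r)/(r - 3)) = (-2 + r)*(r + (2*r)/(-3 + r)) = (-2 + r)*(r + 2*r/(-3 + r)))
Z(-5 + 4)*(-14091) = ((-5 + 4)*(2 + (-5 + 4)² - 3*(-5 + 4))/(-3 + (-5 + 4)))*(-14091) = -(2 + (-1)² - 3*(-1))/(-3 - 1)*(-14091) = -1*(2 + 1 + 3)/(-4)*(-14091) = -1*(-¼)*6*(-14091) = (3/2)*(-14091) = -42273/2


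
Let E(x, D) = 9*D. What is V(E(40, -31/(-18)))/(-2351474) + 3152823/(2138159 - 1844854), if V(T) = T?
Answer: 478308178379/44496714940 ≈ 10.749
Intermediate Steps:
V(E(40, -31/(-18)))/(-2351474) + 3152823/(2138159 - 1844854) = (9*(-31/(-18)))/(-2351474) + 3152823/(2138159 - 1844854) = (9*(-31*(-1/18)))*(-1/2351474) + 3152823/293305 = (9*(31/18))*(-1/2351474) + 3152823*(1/293305) = (31/2)*(-1/2351474) + 3152823/293305 = -1/151708 + 3152823/293305 = 478308178379/44496714940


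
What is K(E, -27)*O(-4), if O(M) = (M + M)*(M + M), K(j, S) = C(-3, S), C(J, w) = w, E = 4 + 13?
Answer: -1728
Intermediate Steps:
E = 17
K(j, S) = S
O(M) = 4*M² (O(M) = (2*M)*(2*M) = 4*M²)
K(E, -27)*O(-4) = -108*(-4)² = -108*16 = -27*64 = -1728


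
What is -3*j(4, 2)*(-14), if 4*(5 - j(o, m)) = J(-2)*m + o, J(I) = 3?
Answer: 105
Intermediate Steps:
j(o, m) = 5 - 3*m/4 - o/4 (j(o, m) = 5 - (3*m + o)/4 = 5 - (o + 3*m)/4 = 5 + (-3*m/4 - o/4) = 5 - 3*m/4 - o/4)
-3*j(4, 2)*(-14) = -3*(5 - ¾*2 - ¼*4)*(-14) = -3*(5 - 3/2 - 1)*(-14) = -3*5/2*(-14) = -15/2*(-14) = 105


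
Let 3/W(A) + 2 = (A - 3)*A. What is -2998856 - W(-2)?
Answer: -23990851/8 ≈ -2.9989e+6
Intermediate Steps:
W(A) = 3/(-2 + A*(-3 + A)) (W(A) = 3/(-2 + (A - 3)*A) = 3/(-2 + (-3 + A)*A) = 3/(-2 + A*(-3 + A)))
-2998856 - W(-2) = -2998856 - 3/(-2 + (-2)² - 3*(-2)) = -2998856 - 3/(-2 + 4 + 6) = -2998856 - 3/8 = -23990851/8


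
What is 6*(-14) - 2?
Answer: -86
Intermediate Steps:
6*(-14) - 2 = -84 - 2 = -86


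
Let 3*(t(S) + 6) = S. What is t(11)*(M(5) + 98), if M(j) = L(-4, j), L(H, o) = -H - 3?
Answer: -231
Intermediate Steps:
L(H, o) = -3 - H
t(S) = -6 + S/3
M(j) = 1 (M(j) = -3 - 1*(-4) = -3 + 4 = 1)
t(11)*(M(5) + 98) = (-6 + (⅓)*11)*(1 + 98) = (-6 + 11/3)*99 = -7/3*99 = -231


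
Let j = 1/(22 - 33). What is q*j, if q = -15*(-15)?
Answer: -225/11 ≈ -20.455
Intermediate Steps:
j = -1/11 (j = 1/(-11) = -1/11 ≈ -0.090909)
q = 225
q*j = 225*(-1/11) = -225/11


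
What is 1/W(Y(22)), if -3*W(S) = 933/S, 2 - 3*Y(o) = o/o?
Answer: -1/933 ≈ -0.0010718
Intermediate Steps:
Y(o) = ⅓ (Y(o) = ⅔ - o/(3*o) = ⅔ - ⅓*1 = ⅔ - ⅓ = ⅓)
W(S) = -311/S
1/W(Y(22)) = 1/(-311/⅓) = 1/(-311*3) = 1/(-933) = -1/933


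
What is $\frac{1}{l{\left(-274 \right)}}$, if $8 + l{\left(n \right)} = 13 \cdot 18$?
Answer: $\frac{1}{226} \approx 0.0044248$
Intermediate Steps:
$l{\left(n \right)} = 226$ ($l{\left(n \right)} = -8 + 13 \cdot 18 = -8 + 234 = 226$)
$\frac{1}{l{\left(-274 \right)}} = \frac{1}{226}$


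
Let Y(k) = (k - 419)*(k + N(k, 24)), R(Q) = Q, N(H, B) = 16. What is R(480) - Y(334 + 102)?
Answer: -7204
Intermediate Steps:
Y(k) = (-419 + k)*(16 + k) (Y(k) = (k - 419)*(k + 16) = (-419 + k)*(16 + k))
R(480) - Y(334 + 102) = 480 - (-6704 + (334 + 102)**2 - 403*(334 + 102)) = 480 - (-6704 + 436**2 - 403*436) = 480 - (-6704 + 190096 - 175708) = 480 - 1*7684 = 480 - 7684 = -7204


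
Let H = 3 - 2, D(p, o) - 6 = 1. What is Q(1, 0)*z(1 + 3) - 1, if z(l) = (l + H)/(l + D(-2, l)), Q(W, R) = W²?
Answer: -6/11 ≈ -0.54545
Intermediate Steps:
D(p, o) = 7 (D(p, o) = 6 + 1 = 7)
H = 1
z(l) = (1 + l)/(7 + l) (z(l) = (l + 1)/(l + 7) = (1 + l)/(7 + l))
Q(1, 0)*z(1 + 3) - 1 = 1²*((1 + (1 + 3))/(7 + (1 + 3))) - 1 = 1*((1 + 4)/(7 + 4)) - 1 = 1*(5/11) - 1 = 5/11 - 1 = -6/11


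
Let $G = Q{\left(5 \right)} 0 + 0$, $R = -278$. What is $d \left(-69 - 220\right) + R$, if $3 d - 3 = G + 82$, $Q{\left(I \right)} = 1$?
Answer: $- \frac{25399}{3} \approx -8466.3$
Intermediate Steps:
$G = 0$ ($G = 1 \cdot 0 + 0 = 0 + 0 = 0$)
$d = \frac{85}{3}$ ($d = 1 + \frac{0 + 82}{3} = 1 + \frac{1}{3} \cdot 82 = 1 + \frac{82}{3} = \frac{85}{3} \approx 28.333$)
$d \left(-69 - 220\right) + R = \frac{85 \left(-69 - 220\right)}{3} - 278 = \frac{85}{3} \left(-289\right) - 278 = - \frac{24565}{3} - 278 = - \frac{25399}{3}$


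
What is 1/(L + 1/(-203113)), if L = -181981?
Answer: -203113/36962706854 ≈ -5.4951e-6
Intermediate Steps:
1/(L + 1/(-203113)) = 1/(-181981 + 1/(-203113)) = 1/(-181981 - 1/203113) = 1/(-36962706854/203113) = -203113/36962706854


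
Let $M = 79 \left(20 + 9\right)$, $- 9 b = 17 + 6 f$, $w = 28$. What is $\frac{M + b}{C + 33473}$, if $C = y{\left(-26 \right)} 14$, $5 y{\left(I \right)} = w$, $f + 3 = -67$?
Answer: $\frac{105110}{1509813} \approx 0.069618$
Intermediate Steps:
$f = -70$ ($f = -3 - 67 = -70$)
$y{\left(I \right)} = \frac{28}{5}$ ($y{\left(I \right)} = \frac{1}{5} \cdot 28 = \frac{28}{5}$)
$b = \frac{403}{9}$ ($b = - \frac{17 + 6 \left(-70\right)}{9} = - \frac{17 - 420}{9} = \left(- \frac{1}{9}\right) \left(-403\right) = \frac{403}{9} \approx 44.778$)
$M = 2291$ ($M = 79 \cdot 29 = 2291$)
$C = \frac{392}{5}$ ($C = \frac{28}{5} \cdot 14 = \frac{392}{5} \approx 78.4$)
$\frac{M + b}{C + 33473} = \frac{2291 + \frac{403}{9}}{\frac{392}{5} + 33473} = \frac{21022}{9 \cdot \frac{167757}{5}} = \frac{21022}{9} \cdot \frac{5}{167757} = \frac{105110}{1509813}$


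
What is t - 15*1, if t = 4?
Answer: -11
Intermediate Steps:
t - 15*1 = 4 - 15*1 = 4 - 15 = -11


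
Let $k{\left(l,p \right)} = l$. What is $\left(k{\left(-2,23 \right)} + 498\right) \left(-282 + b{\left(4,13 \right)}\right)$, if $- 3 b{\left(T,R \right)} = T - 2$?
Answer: $- \frac{420608}{3} \approx -1.402 \cdot 10^{5}$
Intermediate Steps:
$b{\left(T,R \right)} = \frac{2}{3} - \frac{T}{3}$ ($b{\left(T,R \right)} = - \frac{T - 2}{3} = - \frac{-2 + T}{3} = \frac{2}{3} - \frac{T}{3}$)
$\left(k{\left(-2,23 \right)} + 498\right) \left(-282 + b{\left(4,13 \right)}\right) = \left(-2 + 498\right) \left(-282 + \left(\frac{2}{3} - \frac{4}{3}\right)\right) = 496 \left(-282 + \left(\frac{2}{3} - \frac{4}{3}\right)\right) = 496 \left(-282 - \frac{2}{3}\right) = 496 \left(- \frac{848}{3}\right) = - \frac{420608}{3}$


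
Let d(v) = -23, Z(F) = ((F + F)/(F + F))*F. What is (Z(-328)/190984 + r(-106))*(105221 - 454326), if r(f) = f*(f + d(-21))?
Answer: -113961613121905/23873 ≈ -4.7737e+9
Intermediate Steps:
Z(F) = F (Z(F) = ((2*F)/((2*F)))*F = ((2*F)*(1/(2*F)))*F = 1*F = F)
r(f) = f*(-23 + f) (r(f) = f*(f - 23) = f*(-23 + f))
(Z(-328)/190984 + r(-106))*(105221 - 454326) = (-328/190984 - 106*(-23 - 106))*(105221 - 454326) = (-328*1/190984 - 106*(-129))*(-349105) = (-41/23873 + 13674)*(-349105) = (326439361/23873)*(-349105) = -113961613121905/23873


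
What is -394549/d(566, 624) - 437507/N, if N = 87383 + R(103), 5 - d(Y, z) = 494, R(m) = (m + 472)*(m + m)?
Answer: 26999087798/33550779 ≈ 804.72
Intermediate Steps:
R(m) = 2*m*(472 + m) (R(m) = (472 + m)*(2*m) = 2*m*(472 + m))
d(Y, z) = -489 (d(Y, z) = 5 - 1*494 = 5 - 494 = -489)
N = 205833 (N = 87383 + 2*103*(472 + 103) = 87383 + 2*103*575 = 87383 + 118450 = 205833)
-394549/d(566, 624) - 437507/N = -394549/(-489) - 437507/205833 = -394549*(-1/489) - 437507*1/205833 = 394549/489 - 437507/205833 = 26999087798/33550779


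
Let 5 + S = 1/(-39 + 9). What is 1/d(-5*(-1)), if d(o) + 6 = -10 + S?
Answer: -30/631 ≈ -0.047544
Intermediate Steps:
S = -151/30 (S = -5 + 1/(-39 + 9) = -5 + 1/(-30) = -5 - 1/30 = -151/30 ≈ -5.0333)
d(o) = -631/30 (d(o) = -6 + (-10 - 151/30) = -6 - 451/30 = -631/30)
1/d(-5*(-1)) = 1/(-631/30) = -30/631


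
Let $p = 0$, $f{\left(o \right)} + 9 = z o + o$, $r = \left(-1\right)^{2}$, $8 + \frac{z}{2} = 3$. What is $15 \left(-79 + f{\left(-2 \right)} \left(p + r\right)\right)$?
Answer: $-1050$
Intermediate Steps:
$z = -10$ ($z = -16 + 2 \cdot 3 = -16 + 6 = -10$)
$r = 1$
$f{\left(o \right)} = -9 - 9 o$ ($f{\left(o \right)} = -9 + \left(- 10 o + o\right) = -9 - 9 o$)
$15 \left(-79 + f{\left(-2 \right)} \left(p + r\right)\right) = 15 \left(-79 + \left(-9 - -18\right) \left(0 + 1\right)\right) = 15 \left(-79 + \left(-9 + 18\right) 1\right) = 15 \left(-79 + 9 \cdot 1\right) = 15 \left(-79 + 9\right) = 15 \left(-70\right) = -1050$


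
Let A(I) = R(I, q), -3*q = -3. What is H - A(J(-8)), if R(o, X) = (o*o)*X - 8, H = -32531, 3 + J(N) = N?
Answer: -32644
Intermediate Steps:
q = 1 (q = -1/3*(-3) = 1)
J(N) = -3 + N
R(o, X) = -8 + X*o**2 (R(o, X) = o**2*X - 8 = X*o**2 - 8 = -8 + X*o**2)
A(I) = -8 + I**2 (A(I) = -8 + 1*I**2 = -8 + I**2)
H - A(J(-8)) = -32531 - (-8 + (-3 - 8)**2) = -32531 - (-8 + (-11)**2) = -32531 - (-8 + 121) = -32531 - 1*113 = -32531 - 113 = -32644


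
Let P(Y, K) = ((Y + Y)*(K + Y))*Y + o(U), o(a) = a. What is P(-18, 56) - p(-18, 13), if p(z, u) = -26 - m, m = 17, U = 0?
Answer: 24667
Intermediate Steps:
p(z, u) = -43 (p(z, u) = -26 - 1*17 = -26 - 17 = -43)
P(Y, K) = 2*Y²*(K + Y) (P(Y, K) = ((Y + Y)*(K + Y))*Y + 0 = ((2*Y)*(K + Y))*Y + 0 = (2*Y*(K + Y))*Y + 0 = 2*Y²*(K + Y) + 0 = 2*Y²*(K + Y))
P(-18, 56) - p(-18, 13) = 2*(-18)²*(56 - 18) - 1*(-43) = 2*324*38 + 43 = 24624 + 43 = 24667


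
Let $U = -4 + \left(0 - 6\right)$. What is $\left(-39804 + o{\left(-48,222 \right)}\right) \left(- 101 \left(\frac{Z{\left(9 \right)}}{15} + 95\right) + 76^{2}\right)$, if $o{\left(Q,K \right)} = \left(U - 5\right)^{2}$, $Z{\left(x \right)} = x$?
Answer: $\frac{767753442}{5} \approx 1.5355 \cdot 10^{8}$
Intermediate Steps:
$U = -10$ ($U = -4 + \left(0 - 6\right) = -4 - 6 = -10$)
$o{\left(Q,K \right)} = 225$ ($o{\left(Q,K \right)} = \left(-10 - 5\right)^{2} = \left(-15\right)^{2} = 225$)
$\left(-39804 + o{\left(-48,222 \right)}\right) \left(- 101 \left(\frac{Z{\left(9 \right)}}{15} + 95\right) + 76^{2}\right) = \left(-39804 + 225\right) \left(- 101 \left(\frac{9}{15} + 95\right) + 76^{2}\right) = - 39579 \left(- 101 \left(9 \cdot \frac{1}{15} + 95\right) + 5776\right) = - 39579 \left(- 101 \left(\frac{3}{5} + 95\right) + 5776\right) = - 39579 \left(\left(-101\right) \frac{478}{5} + 5776\right) = - 39579 \left(- \frac{48278}{5} + 5776\right) = \left(-39579\right) \left(- \frac{19398}{5}\right) = \frac{767753442}{5}$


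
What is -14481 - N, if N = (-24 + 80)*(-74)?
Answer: -10337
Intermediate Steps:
N = -4144 (N = 56*(-74) = -4144)
-14481 - N = -14481 - 1*(-4144) = -14481 + 4144 = -10337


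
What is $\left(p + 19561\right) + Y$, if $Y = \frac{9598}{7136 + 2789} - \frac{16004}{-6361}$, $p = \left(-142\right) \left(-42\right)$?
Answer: $\frac{1611687803203}{63132925} \approx 25528.0$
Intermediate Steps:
$p = 5964$
$Y = \frac{219892578}{63132925}$ ($Y = \frac{9598}{9925} - - \frac{16004}{6361} = 9598 \cdot \frac{1}{9925} + \frac{16004}{6361} = \frac{9598}{9925} + \frac{16004}{6361} = \frac{219892578}{63132925} \approx 3.483$)
$\left(p + 19561\right) + Y = \left(5964 + 19561\right) + \frac{219892578}{63132925} = 25525 + \frac{219892578}{63132925} = \frac{1611687803203}{63132925}$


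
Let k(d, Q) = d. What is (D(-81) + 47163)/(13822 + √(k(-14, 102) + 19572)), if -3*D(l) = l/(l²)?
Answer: 79204275710/23209917309 - 5730305*√19558/23209917309 ≈ 3.3780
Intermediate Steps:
D(l) = -1/(3*l) (D(l) = -l/(3*(l²)) = -l/(3*l²) = -1/(3*l))
(D(-81) + 47163)/(13822 + √(k(-14, 102) + 19572)) = (-⅓/(-81) + 47163)/(13822 + √(-14 + 19572)) = (-⅓*(-1/81) + 47163)/(13822 + √19558) = (1/243 + 47163)/(13822 + √19558) = 11460610/(243*(13822 + √19558))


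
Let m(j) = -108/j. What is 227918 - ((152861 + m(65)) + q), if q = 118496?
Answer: -2823427/65 ≈ -43437.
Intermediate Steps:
227918 - ((152861 + m(65)) + q) = 227918 - ((152861 - 108/65) + 118496) = 227918 - (9935857/65 + 118496) = 227918 - 1*17638097/65 = 227918 - 17638097/65 = -2823427/65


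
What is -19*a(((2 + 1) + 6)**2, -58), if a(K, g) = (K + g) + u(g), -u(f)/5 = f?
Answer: -5947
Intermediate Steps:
u(f) = -5*f
a(K, g) = K - 4*g (a(K, g) = (K + g) - 5*g = K - 4*g)
-19*a(((2 + 1) + 6)**2, -58) = -19*(((2 + 1) + 6)**2 - 4*(-58)) = -19*((3 + 6)**2 + 232) = -19*(9**2 + 232) = -19*(81 + 232) = -19*313 = -5947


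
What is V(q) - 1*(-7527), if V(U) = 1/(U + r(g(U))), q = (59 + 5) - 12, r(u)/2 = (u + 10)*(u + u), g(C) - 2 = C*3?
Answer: 799578157/106228 ≈ 7527.0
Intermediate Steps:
g(C) = 2 + 3*C (g(C) = 2 + C*3 = 2 + 3*C)
r(u) = 4*u*(10 + u) (r(u) = 2*((u + 10)*(u + u)) = 2*((10 + u)*(2*u)) = 2*(2*u*(10 + u)) = 4*u*(10 + u))
q = 52 (q = 64 - 12 = 52)
V(U) = 1/(U + 4*(2 + 3*U)*(12 + 3*U)) (V(U) = 1/(U + 4*(2 + 3*U)*(10 + (2 + 3*U))) = 1/(U + 4*(2 + 3*U)*(12 + 3*U)))
V(q) - 1*(-7527) = 1/(96 + 36*52² + 169*52) - 1*(-7527) = 1/(96 + 36*2704 + 8788) + 7527 = 1/(96 + 97344 + 8788) + 7527 = 1/106228 + 7527 = 799578157/106228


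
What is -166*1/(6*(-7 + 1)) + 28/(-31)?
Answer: 2069/558 ≈ 3.7079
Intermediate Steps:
-166*1/(6*(-7 + 1)) + 28/(-31) = -166/(6*(-6)) + 28*(-1/31) = -166/(-36) - 28/31 = -166*(-1/36) - 28/31 = 83/18 - 28/31 = 2069/558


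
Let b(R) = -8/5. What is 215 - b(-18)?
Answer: 1083/5 ≈ 216.60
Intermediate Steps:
b(R) = -8/5
215 - b(-18) = 215 - 1*(-8/5) = 215 + 8/5 = 1083/5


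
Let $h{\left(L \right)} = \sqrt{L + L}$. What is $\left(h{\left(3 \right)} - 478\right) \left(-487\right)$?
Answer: $232786 - 487 \sqrt{6} \approx 2.3159 \cdot 10^{5}$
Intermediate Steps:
$h{\left(L \right)} = \sqrt{2} \sqrt{L}$ ($h{\left(L \right)} = \sqrt{2 L} = \sqrt{2} \sqrt{L}$)
$\left(h{\left(3 \right)} - 478\right) \left(-487\right) = \left(\sqrt{2} \sqrt{3} - 478\right) \left(-487\right) = \left(\sqrt{6} - 478\right) \left(-487\right) = \left(-478 + \sqrt{6}\right) \left(-487\right) = 232786 - 487 \sqrt{6}$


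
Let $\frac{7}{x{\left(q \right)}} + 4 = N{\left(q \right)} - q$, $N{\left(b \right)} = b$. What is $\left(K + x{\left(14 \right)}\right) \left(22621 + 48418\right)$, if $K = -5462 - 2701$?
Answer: $- \frac{2320062701}{4} \approx -5.8002 \cdot 10^{8}$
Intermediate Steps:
$x{\left(q \right)} = - \frac{7}{4}$ ($x{\left(q \right)} = \frac{7}{-4 + \left(q - q\right)} = \frac{7}{-4 + 0} = \frac{7}{-4} = 7 \left(- \frac{1}{4}\right) = - \frac{7}{4}$)
$K = -8163$
$\left(K + x{\left(14 \right)}\right) \left(22621 + 48418\right) = \left(-8163 - \frac{7}{4}\right) \left(22621 + 48418\right) = \left(- \frac{32659}{4}\right) 71039 = - \frac{2320062701}{4}$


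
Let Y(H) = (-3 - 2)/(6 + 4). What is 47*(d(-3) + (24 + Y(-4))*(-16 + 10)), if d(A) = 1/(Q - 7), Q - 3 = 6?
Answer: -13207/2 ≈ -6603.5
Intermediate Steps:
Q = 9 (Q = 3 + 6 = 9)
d(A) = ½ (d(A) = 1/(9 - 7) = 1/2 = ½)
Y(H) = -½ (Y(H) = -5/10 = -5*⅒ = -½)
47*(d(-3) + (24 + Y(-4))*(-16 + 10)) = 47*(½ + (24 - ½)*(-16 + 10)) = 47*(½ + (47/2)*(-6)) = 47*(½ - 141) = 47*(-281/2) = -13207/2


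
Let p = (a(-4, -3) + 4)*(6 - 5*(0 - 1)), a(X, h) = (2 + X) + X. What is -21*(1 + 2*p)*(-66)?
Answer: -59598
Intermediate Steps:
a(X, h) = 2 + 2*X
p = -22 (p = ((2 + 2*(-4)) + 4)*(6 - 5*(0 - 1)) = ((2 - 8) + 4)*(6 - 5*(-1)) = (-6 + 4)*(6 + 5) = -2*11 = -22)
-21*(1 + 2*p)*(-66) = -21*(1 + 2*(-22))*(-66) = -21*(1 - 44)*(-66) = -21*(-43)*(-66) = 903*(-66) = -59598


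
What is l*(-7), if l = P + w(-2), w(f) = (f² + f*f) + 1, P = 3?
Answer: -84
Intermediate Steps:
w(f) = 1 + 2*f² (w(f) = (f² + f²) + 1 = 2*f² + 1 = 1 + 2*f²)
l = 12 (l = 3 + (1 + 2*(-2)²) = 3 + (1 + 2*4) = 3 + (1 + 8) = 3 + 9 = 12)
l*(-7) = 12*(-7) = -84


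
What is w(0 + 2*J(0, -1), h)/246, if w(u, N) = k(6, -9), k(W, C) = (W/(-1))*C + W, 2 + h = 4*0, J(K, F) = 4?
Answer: 10/41 ≈ 0.24390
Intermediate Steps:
h = -2 (h = -2 + 4*0 = -2 + 0 = -2)
k(W, C) = W - C*W (k(W, C) = (-W)*C + W = -C*W + W = W - C*W)
w(u, N) = 60 (w(u, N) = 6*(1 - 1*(-9)) = 6*(1 + 9) = 6*10 = 60)
w(0 + 2*J(0, -1), h)/246 = 60/246 = 60*(1/246) = 10/41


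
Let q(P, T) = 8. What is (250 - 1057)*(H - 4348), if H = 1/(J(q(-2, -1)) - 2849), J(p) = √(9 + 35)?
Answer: 2589124678545/737887 + 1614*√11/8116757 ≈ 3.5088e+6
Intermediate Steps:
J(p) = 2*√11 (J(p) = √44 = 2*√11)
H = 1/(-2849 + 2*√11) (H = 1/(2*√11 - 2849) = 1/(-2849 + 2*√11) ≈ -0.00035182)
(250 - 1057)*(H - 4348) = (250 - 1057)*((-259/737887 - 2*√11/8116757) - 4348) = -807*(-3208332935/737887 - 2*√11/8116757) = 2589124678545/737887 + 1614*√11/8116757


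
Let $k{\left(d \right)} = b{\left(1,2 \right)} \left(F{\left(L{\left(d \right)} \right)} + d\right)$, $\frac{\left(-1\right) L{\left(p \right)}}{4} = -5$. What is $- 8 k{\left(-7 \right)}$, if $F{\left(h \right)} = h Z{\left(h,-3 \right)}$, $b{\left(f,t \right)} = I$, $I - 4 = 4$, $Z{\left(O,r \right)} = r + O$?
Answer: $-21312$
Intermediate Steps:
$Z{\left(O,r \right)} = O + r$
$I = 8$ ($I = 4 + 4 = 8$)
$L{\left(p \right)} = 20$ ($L{\left(p \right)} = \left(-4\right) \left(-5\right) = 20$)
$b{\left(f,t \right)} = 8$
$F{\left(h \right)} = h \left(-3 + h\right)$ ($F{\left(h \right)} = h \left(h - 3\right) = h \left(-3 + h\right)$)
$k{\left(d \right)} = 2720 + 8 d$ ($k{\left(d \right)} = 8 \left(20 \left(-3 + 20\right) + d\right) = 8 \left(20 \cdot 17 + d\right) = 8 \left(340 + d\right) = 2720 + 8 d$)
$- 8 k{\left(-7 \right)} = - 8 \left(2720 + 8 \left(-7\right)\right) = - 8 \left(2720 - 56\right) = \left(-8\right) 2664 = -21312$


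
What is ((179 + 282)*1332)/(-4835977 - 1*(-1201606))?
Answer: -68228/403819 ≈ -0.16896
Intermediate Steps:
((179 + 282)*1332)/(-4835977 - 1*(-1201606)) = (461*1332)/(-4835977 + 1201606) = 614052/(-3634371) = 614052*(-1/3634371) = -68228/403819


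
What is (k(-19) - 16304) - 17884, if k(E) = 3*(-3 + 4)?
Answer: -34185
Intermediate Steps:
k(E) = 3 (k(E) = 3*1 = 3)
(k(-19) - 16304) - 17884 = (3 - 16304) - 17884 = -16301 - 17884 = -34185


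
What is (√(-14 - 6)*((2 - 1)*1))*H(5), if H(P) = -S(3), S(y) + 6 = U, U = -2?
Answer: 16*I*√5 ≈ 35.777*I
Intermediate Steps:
S(y) = -8 (S(y) = -6 - 2 = -8)
H(P) = 8 (H(P) = -1*(-8) = 8)
(√(-14 - 6)*((2 - 1)*1))*H(5) = (√(-14 - 6)*((2 - 1)*1))*8 = (√(-20)*(1*1))*8 = ((2*I*√5)*1)*8 = (2*I*√5)*8 = 16*I*√5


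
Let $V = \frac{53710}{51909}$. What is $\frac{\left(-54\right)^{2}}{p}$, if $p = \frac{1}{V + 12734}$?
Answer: $\frac{642553154352}{17303} \approx 3.7135 \cdot 10^{7}$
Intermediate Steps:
$V = \frac{53710}{51909}$ ($V = 53710 \cdot \frac{1}{51909} = \frac{53710}{51909} \approx 1.0347$)
$p = \frac{51909}{661062916}$ ($p = \frac{1}{\frac{53710}{51909} + 12734} = \frac{1}{\frac{661062916}{51909}} = \frac{51909}{661062916} \approx 7.8524 \cdot 10^{-5}$)
$\frac{\left(-54\right)^{2}}{p} = \frac{\left(-54\right)^{2}}{\frac{51909}{661062916}} = 2916 \cdot \frac{661062916}{51909} = \frac{642553154352}{17303}$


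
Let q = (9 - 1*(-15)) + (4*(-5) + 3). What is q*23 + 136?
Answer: 297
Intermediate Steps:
q = 7 (q = (9 + 15) + (-20 + 3) = 24 - 17 = 7)
q*23 + 136 = 7*23 + 136 = 161 + 136 = 297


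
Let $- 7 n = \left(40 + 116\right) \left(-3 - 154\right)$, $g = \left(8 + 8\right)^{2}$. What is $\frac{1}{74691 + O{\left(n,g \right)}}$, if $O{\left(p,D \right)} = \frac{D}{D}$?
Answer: $\frac{1}{74692} \approx 1.3388 \cdot 10^{-5}$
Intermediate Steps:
$g = 256$ ($g = 16^{2} = 256$)
$n = \frac{24492}{7}$ ($n = - \frac{\left(40 + 116\right) \left(-3 - 154\right)}{7} = - \frac{156 \left(-157\right)}{7} = \left(- \frac{1}{7}\right) \left(-24492\right) = \frac{24492}{7} \approx 3498.9$)
$O{\left(p,D \right)} = 1$
$\frac{1}{74691 + O{\left(n,g \right)}} = \frac{1}{74691 + 1} = \frac{1}{74692}$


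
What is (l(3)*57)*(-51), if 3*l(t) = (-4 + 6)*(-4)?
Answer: 7752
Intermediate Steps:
l(t) = -8/3 (l(t) = ((-4 + 6)*(-4))/3 = (2*(-4))/3 = (⅓)*(-8) = -8/3)
(l(3)*57)*(-51) = -8/3*57*(-51) = -152*(-51) = 7752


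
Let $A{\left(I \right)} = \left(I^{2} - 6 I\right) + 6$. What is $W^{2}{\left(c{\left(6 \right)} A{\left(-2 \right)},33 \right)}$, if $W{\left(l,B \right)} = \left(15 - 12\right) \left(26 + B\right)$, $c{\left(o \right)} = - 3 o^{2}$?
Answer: $31329$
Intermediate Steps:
$A{\left(I \right)} = 6 + I^{2} - 6 I$
$W{\left(l,B \right)} = 78 + 3 B$ ($W{\left(l,B \right)} = 3 \left(26 + B\right) = 78 + 3 B$)
$W^{2}{\left(c{\left(6 \right)} A{\left(-2 \right)},33 \right)} = \left(78 + 3 \cdot 33\right)^{2} = \left(78 + 99\right)^{2} = 177^{2} = 31329$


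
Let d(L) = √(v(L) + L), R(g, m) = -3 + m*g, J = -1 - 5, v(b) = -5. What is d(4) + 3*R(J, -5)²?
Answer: 2187 + I ≈ 2187.0 + 1.0*I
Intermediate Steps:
J = -6
R(g, m) = -3 + g*m
d(L) = √(-5 + L)
d(4) + 3*R(J, -5)² = √(-5 + 4) + 3*(-3 - 6*(-5))² = √(-1) + 3*(-3 + 30)² = I + 3*27² = I + 3*729 = I + 2187 = 2187 + I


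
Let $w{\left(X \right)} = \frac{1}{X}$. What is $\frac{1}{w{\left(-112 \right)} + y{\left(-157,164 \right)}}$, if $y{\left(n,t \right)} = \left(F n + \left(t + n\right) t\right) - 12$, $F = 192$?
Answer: $- \frac{112}{3248897} \approx -3.4473 \cdot 10^{-5}$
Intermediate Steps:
$y{\left(n,t \right)} = -12 + 192 n + t \left(n + t\right)$ ($y{\left(n,t \right)} = \left(192 n + \left(t + n\right) t\right) - 12 = \left(192 n + \left(n + t\right) t\right) - 12 = \left(192 n + t \left(n + t\right)\right) - 12 = -12 + 192 n + t \left(n + t\right)$)
$\frac{1}{w{\left(-112 \right)} + y{\left(-157,164 \right)}} = \frac{1}{\frac{1}{-112} + \left(-12 + 164^{2} + 192 \left(-157\right) - 25748\right)} = \frac{1}{- \frac{1}{112} - 29008} = \frac{1}{- \frac{3248897}{112}} = - \frac{112}{3248897}$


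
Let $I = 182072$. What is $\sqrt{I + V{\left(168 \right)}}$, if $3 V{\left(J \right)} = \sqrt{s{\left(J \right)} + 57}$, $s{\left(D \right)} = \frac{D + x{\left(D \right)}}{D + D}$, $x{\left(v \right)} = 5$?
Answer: $\frac{\sqrt{321175008 + 35 \sqrt{16233}}}{42} \approx 426.7$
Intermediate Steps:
$s{\left(D \right)} = \frac{5 + D}{2 D}$ ($s{\left(D \right)} = \frac{D + 5}{D + D} = \frac{5 + D}{2 D}$)
$V{\left(J \right)} = \frac{\sqrt{57 + \frac{5 + J}{2 J}}}{3}$ ($V{\left(J \right)} = \frac{\sqrt{\frac{5 + J}{2 J} + 57}}{3} = \frac{\sqrt{57 + \frac{5 + J}{2 J}}}{3}$)
$\sqrt{I + V{\left(168 \right)}} = \sqrt{182072 + \frac{\sqrt{230 + \frac{10}{168}}}{6}} = \sqrt{182072 + \frac{\sqrt{230 + 10 \cdot \frac{1}{168}}}{6}} = \sqrt{182072 + \frac{\sqrt{230 + \frac{5}{84}}}{6}} = \sqrt{182072 + \frac{\sqrt{\frac{19325}{84}}}{6}} = \sqrt{182072 + \frac{\frac{5}{42} \sqrt{16233}}{6}} = \sqrt{182072 + \frac{5 \sqrt{16233}}{252}}$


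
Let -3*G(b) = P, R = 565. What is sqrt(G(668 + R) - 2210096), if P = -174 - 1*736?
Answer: I*sqrt(19888134)/3 ≈ 1486.5*I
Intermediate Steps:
P = -910 (P = -174 - 736 = -910)
G(b) = 910/3 (G(b) = -1/3*(-910) = 910/3)
sqrt(G(668 + R) - 2210096) = sqrt(910/3 - 2210096) = sqrt(-6629378/3) = I*sqrt(19888134)/3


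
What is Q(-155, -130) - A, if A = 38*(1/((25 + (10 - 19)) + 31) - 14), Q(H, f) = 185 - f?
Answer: 39771/47 ≈ 846.19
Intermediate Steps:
A = -24966/47 (A = 38*(1/((25 - 9) + 31) - 14) = 38*(1/(16 + 31) - 14) = 38*(1/47 - 14) = 38*(-657/47) = -24966/47 ≈ -531.19)
Q(-155, -130) - A = (185 - 1*(-130)) - 1*(-24966/47) = (185 + 130) + 24966/47 = 315 + 24966/47 = 39771/47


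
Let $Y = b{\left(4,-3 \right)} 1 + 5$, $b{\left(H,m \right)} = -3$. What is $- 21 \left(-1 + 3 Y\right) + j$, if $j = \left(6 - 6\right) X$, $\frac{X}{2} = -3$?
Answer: $-105$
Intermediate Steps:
$X = -6$ ($X = 2 \left(-3\right) = -6$)
$j = 0$ ($j = \left(6 - 6\right) \left(-6\right) = 0 \left(-6\right) = 0$)
$Y = 2$ ($Y = \left(-3\right) 1 + 5 = -3 + 5 = 2$)
$- 21 \left(-1 + 3 Y\right) + j = - 21 \left(-1 + 3 \cdot 2\right) + 0 = - 21 \left(-1 + 6\right) + 0 = \left(-21\right) 5 + 0 = -105 + 0 = -105$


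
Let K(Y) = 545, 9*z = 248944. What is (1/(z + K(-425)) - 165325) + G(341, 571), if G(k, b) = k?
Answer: -41881023407/253849 ≈ -1.6498e+5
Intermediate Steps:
z = 248944/9 (z = (1/9)*248944 = 248944/9 ≈ 27660.)
(1/(z + K(-425)) - 165325) + G(341, 571) = (1/(248944/9 + 545) - 165325) + 341 = (1/(253849/9) - 165325) + 341 = (9/253849 - 165325) + 341 = -41967585916/253849 + 341 = -41881023407/253849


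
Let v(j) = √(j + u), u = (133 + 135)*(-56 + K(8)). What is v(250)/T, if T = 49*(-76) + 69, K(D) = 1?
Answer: -3*I*√1610/3655 ≈ -0.032934*I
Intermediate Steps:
T = -3655 (T = -3724 + 69 = -3655)
u = -14740 (u = (133 + 135)*(-56 + 1) = 268*(-55) = -14740)
v(j) = √(-14740 + j) (v(j) = √(j - 14740) = √(-14740 + j))
v(250)/T = √(-14740 + 250)/(-3655) = √(-14490)*(-1/3655) = (3*I*√1610)*(-1/3655) = -3*I*√1610/3655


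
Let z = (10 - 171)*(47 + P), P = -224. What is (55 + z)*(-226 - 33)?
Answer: -7394968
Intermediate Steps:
z = 28497 (z = (10 - 171)*(47 - 224) = -161*(-177) = 28497)
(55 + z)*(-226 - 33) = (55 + 28497)*(-226 - 33) = 28552*(-259) = -7394968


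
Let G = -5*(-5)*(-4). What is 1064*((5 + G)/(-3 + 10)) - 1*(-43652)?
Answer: 29212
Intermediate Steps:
G = -100 (G = 25*(-4) = -100)
1064*((5 + G)/(-3 + 10)) - 1*(-43652) = 1064*((5 - 100)/(-3 + 10)) - 1*(-43652) = 1064*(-95/7) + 43652 = -14440 + 43652 = 29212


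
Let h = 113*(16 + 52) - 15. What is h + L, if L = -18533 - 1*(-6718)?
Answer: -4146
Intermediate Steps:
L = -11815 (L = -18533 + 6718 = -11815)
h = 7669 (h = 113*68 - 15 = 7684 - 15 = 7669)
h + L = 7669 - 11815 = -4146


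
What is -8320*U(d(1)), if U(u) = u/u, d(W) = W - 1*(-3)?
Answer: -8320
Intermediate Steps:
d(W) = 3 + W (d(W) = W + 3 = 3 + W)
U(u) = 1
-8320*U(d(1)) = -8320*1 = -8320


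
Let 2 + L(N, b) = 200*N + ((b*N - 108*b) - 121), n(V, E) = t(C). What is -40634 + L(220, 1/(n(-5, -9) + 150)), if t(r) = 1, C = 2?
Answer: 489805/151 ≈ 3243.7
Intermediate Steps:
n(V, E) = 1
L(N, b) = -123 - 108*b + 200*N + N*b (L(N, b) = -2 + (200*N + ((b*N - 108*b) - 121)) = -2 + (200*N + ((N*b - 108*b) - 121)) = -2 + (200*N + ((-108*b + N*b) - 121)) = -2 + (200*N + (-121 - 108*b + N*b)) = -2 + (-121 - 108*b + 200*N + N*b) = -123 - 108*b + 200*N + N*b)
-40634 + L(220, 1/(n(-5, -9) + 150)) = -40634 + (-123 - 108/(1 + 150) + 200*220 + 220/(1 + 150)) = -40634 + (-123 - 108/151 + 44000 + 220/151) = -40634 + 6625539/151 = 489805/151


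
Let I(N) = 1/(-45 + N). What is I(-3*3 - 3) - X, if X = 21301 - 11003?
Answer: -586987/57 ≈ -10298.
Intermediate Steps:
X = 10298
I(-3*3 - 3) - X = 1/(-45 + (-3*3 - 3)) - 1*10298 = 1/(-45 + (-9 - 3)) - 10298 = 1/(-45 - 12) - 10298 = 1/(-57) - 10298 = -1/57 - 10298 = -586987/57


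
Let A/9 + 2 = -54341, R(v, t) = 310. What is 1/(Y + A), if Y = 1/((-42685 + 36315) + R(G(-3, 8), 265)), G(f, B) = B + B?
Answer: -6060/2963867221 ≈ -2.0446e-6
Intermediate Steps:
G(f, B) = 2*B
Y = -1/6060 (Y = 1/((-42685 + 36315) + 310) = 1/(-6370 + 310) = 1/(-6060) = -1/6060 ≈ -0.00016502)
A = -489087 (A = -18 + 9*(-54341) = -18 - 489069 = -489087)
1/(Y + A) = 1/(-1/6060 - 489087) = 1/(-2963867221/6060) = -6060/2963867221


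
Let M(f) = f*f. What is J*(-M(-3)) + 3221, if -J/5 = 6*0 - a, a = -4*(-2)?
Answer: 2861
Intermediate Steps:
M(f) = f²
a = 8
J = 40 (J = -5*(6*0 - 1*8) = -5*(0 - 8) = -5*(-8) = 40)
J*(-M(-3)) + 3221 = 40*(-1*(-3)²) + 3221 = 40*(-1*9) + 3221 = 40*(-9) + 3221 = -360 + 3221 = 2861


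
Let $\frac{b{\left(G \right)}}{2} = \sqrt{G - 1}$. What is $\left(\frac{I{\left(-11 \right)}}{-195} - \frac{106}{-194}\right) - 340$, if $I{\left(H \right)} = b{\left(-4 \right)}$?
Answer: $- \frac{32927}{97} - \frac{2 i \sqrt{5}}{195} \approx -339.45 - 0.022934 i$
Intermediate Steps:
$b{\left(G \right)} = 2 \sqrt{-1 + G}$ ($b{\left(G \right)} = 2 \sqrt{G - 1} = 2 \sqrt{-1 + G}$)
$I{\left(H \right)} = 2 i \sqrt{5}$ ($I{\left(H \right)} = 2 \sqrt{-1 - 4} = 2 \sqrt{-5} = 2 i \sqrt{5}$)
$\left(\frac{I{\left(-11 \right)}}{-195} - \frac{106}{-194}\right) - 340 = \left(\frac{2 i \sqrt{5}}{-195} - \frac{106}{-194}\right) - 340 = \left(2 i \sqrt{5} \left(- \frac{1}{195}\right) - - \frac{53}{97}\right) - 340 = \left(- \frac{2 i \sqrt{5}}{195} + \frac{53}{97}\right) - 340 = \left(\frac{53}{97} - \frac{2 i \sqrt{5}}{195}\right) - 340 = - \frac{32927}{97} - \frac{2 i \sqrt{5}}{195}$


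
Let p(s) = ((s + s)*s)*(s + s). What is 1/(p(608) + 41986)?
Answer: 1/899064834 ≈ 1.1123e-9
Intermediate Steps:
p(s) = 4*s**3 (p(s) = ((2*s)*s)*(2*s) = (2*s**2)*(2*s) = 4*s**3)
1/(p(608) + 41986) = 1/(4*608**3 + 41986) = 1/(4*224755712 + 41986) = 1/(899022848 + 41986) = 1/899064834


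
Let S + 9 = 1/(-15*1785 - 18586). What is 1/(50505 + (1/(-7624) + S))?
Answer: 345832264/17463145949959 ≈ 1.9804e-5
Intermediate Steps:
S = -408250/45361 (S = -9 + 1/(-15*1785 - 18586) = -9 + 1/(-26775 - 18586) = -9 + 1/(-45361) = -9 - 1/45361 = -408250/45361 ≈ -9.0000)
1/(50505 + (1/(-7624) + S)) = 1/(50505 + (1/(-7624) - 408250/45361)) = 1/(50505 + (-1/7624 - 408250/45361)) = 1/(50505 - 3112543361/345832264) = 1/(17463145949959/345832264) = 345832264/17463145949959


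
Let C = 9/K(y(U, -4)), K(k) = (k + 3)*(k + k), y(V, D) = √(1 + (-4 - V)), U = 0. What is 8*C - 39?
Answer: 3*(-17*√3 + 39*I)/(√3 - 3*I) ≈ -42.0 - 5.1962*I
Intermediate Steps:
y(V, D) = √(-3 - V)
K(k) = 2*k*(3 + k) (K(k) = (3 + k)*(2*k) = 2*k*(3 + k))
C = -3*I*√3/(2*(3 + I*√3)) (C = 9/((2*√(-3 - 1*0)*(3 + √(-3 - 1*0)))) = 9/((2*√(-3 + 0)*(3 + √(-3 + 0)))) = 9/((2*√(-3)*(3 + √(-3)))) = 9/((2*(I*√3)*(3 + I*√3))) = 9/((2*I*√3*(3 + I*√3))) = 9*(-I*√3/(6*(3 + I*√3))) = -3*I*√3/(2*(3 + I*√3)) ≈ -0.375 - 0.64952*I)
8*C - 39 = 8*(-3*√3/(-6*I + 2*√3)) - 39 = -24*√3/(-6*I + 2*√3) - 39 = -39 - 24*√3/(-6*I + 2*√3)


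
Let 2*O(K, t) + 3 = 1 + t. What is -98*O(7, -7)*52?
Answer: 22932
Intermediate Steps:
O(K, t) = -1 + t/2 (O(K, t) = -3/2 + (1 + t)/2 = -3/2 + (1/2 + t/2) = -1 + t/2)
-98*O(7, -7)*52 = -98*(-1 + (1/2)*(-7))*52 = -98*(-1 - 7/2)*52 = -98*(-9/2)*52 = 441*52 = 22932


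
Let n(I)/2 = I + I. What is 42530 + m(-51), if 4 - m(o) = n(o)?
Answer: 42738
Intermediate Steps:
n(I) = 4*I (n(I) = 2*(I + I) = 2*(2*I) = 4*I)
m(o) = 4 - 4*o
42530 + m(-51) = 42530 + (4 - 4*(-51)) = 42530 + (4 + 204) = 42530 + 208 = 42738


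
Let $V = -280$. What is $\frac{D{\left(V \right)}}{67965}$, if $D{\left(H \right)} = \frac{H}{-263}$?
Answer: $\frac{56}{3574959} \approx 1.5665 \cdot 10^{-5}$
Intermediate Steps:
$D{\left(H \right)} = - \frac{H}{263}$ ($D{\left(H \right)} = H \left(- \frac{1}{263}\right) = - \frac{H}{263}$)
$\frac{D{\left(V \right)}}{67965} = \frac{\left(- \frac{1}{263}\right) \left(-280\right)}{67965} = \frac{280}{263} \cdot \frac{1}{67965} = \frac{56}{3574959}$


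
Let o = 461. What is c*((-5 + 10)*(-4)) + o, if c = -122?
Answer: 2901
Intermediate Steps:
c*((-5 + 10)*(-4)) + o = -122*(-5 + 10)*(-4) + 461 = -610*(-4) + 461 = -122*(-20) + 461 = 2440 + 461 = 2901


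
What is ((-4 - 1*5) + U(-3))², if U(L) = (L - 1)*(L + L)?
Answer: 225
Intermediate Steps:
U(L) = 2*L*(-1 + L) (U(L) = (-1 + L)*(2*L) = 2*L*(-1 + L))
((-4 - 1*5) + U(-3))² = ((-4 - 1*5) + 2*(-3)*(-1 - 3))² = ((-4 - 5) + 2*(-3)*(-4))² = (-9 + 24)² = 15² = 225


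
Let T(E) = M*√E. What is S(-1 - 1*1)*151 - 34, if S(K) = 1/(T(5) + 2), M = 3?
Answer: -1696/41 + 453*√5/41 ≈ -16.660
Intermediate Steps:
T(E) = 3*√E
S(K) = 1/(2 + 3*√5) (S(K) = 1/(3*√5 + 2) = 1/(2 + 3*√5))
S(-1 - 1*1)*151 - 34 = (-2/41 + 3*√5/41)*151 - 34 = (-302/41 + 453*√5/41) - 34 = -1696/41 + 453*√5/41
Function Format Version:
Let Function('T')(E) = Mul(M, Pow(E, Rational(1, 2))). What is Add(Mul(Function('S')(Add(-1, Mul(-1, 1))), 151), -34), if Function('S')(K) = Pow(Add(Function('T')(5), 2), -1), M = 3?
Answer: Add(Rational(-1696, 41), Mul(Rational(453, 41), Pow(5, Rational(1, 2)))) ≈ -16.660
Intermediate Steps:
Function('T')(E) = Mul(3, Pow(E, Rational(1, 2)))
Function('S')(K) = Pow(Add(2, Mul(3, Pow(5, Rational(1, 2)))), -1) (Function('S')(K) = Pow(Add(Mul(3, Pow(5, Rational(1, 2))), 2), -1) = Pow(Add(2, Mul(3, Pow(5, Rational(1, 2)))), -1))
Add(Mul(Function('S')(Add(-1, Mul(-1, 1))), 151), -34) = Add(Mul(Add(Rational(-2, 41), Mul(Rational(3, 41), Pow(5, Rational(1, 2)))), 151), -34) = Add(Add(Rational(-302, 41), Mul(Rational(453, 41), Pow(5, Rational(1, 2)))), -34) = Add(Rational(-1696, 41), Mul(Rational(453, 41), Pow(5, Rational(1, 2))))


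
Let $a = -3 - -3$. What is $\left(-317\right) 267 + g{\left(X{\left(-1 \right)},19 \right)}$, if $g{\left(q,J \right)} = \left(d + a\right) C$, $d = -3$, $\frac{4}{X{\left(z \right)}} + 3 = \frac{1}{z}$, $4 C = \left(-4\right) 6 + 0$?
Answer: $-84621$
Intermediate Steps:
$a = 0$ ($a = -3 + 3 = 0$)
$C = -6$ ($C = \frac{\left(-4\right) 6 + 0}{4} = \frac{-24 + 0}{4} = \frac{1}{4} \left(-24\right) = -6$)
$X{\left(z \right)} = \frac{4}{-3 + \frac{1}{z}}$
$g{\left(q,J \right)} = 18$ ($g{\left(q,J \right)} = \left(-3 + 0\right) \left(-6\right) = \left(-3\right) \left(-6\right) = 18$)
$\left(-317\right) 267 + g{\left(X{\left(-1 \right)},19 \right)} = \left(-317\right) 267 + 18 = -84639 + 18 = -84621$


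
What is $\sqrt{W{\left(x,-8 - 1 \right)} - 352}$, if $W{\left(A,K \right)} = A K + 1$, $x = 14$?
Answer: $3 i \sqrt{53} \approx 21.84 i$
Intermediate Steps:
$W{\left(A,K \right)} = 1 + A K$
$\sqrt{W{\left(x,-8 - 1 \right)} - 352} = \sqrt{\left(1 + 14 \left(-8 - 1\right)\right) - 352} = \sqrt{\left(1 + 14 \left(-9\right)\right) - 352} = \sqrt{\left(1 - 126\right) - 352} = \sqrt{-125 - 352} = \sqrt{-477} = 3 i \sqrt{53}$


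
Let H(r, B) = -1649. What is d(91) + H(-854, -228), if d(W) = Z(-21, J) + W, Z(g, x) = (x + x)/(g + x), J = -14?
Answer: -7786/5 ≈ -1557.2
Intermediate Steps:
Z(g, x) = 2*x/(g + x) (Z(g, x) = (2*x)/(g + x) = 2*x/(g + x))
d(W) = ⅘ + W (d(W) = 2*(-14)/(-21 - 14) + W = 2*(-14)/(-35) + W = 2*(-14)*(-1/35) + W = ⅘ + W)
d(91) + H(-854, -228) = (⅘ + 91) - 1649 = 459/5 - 1649 = -7786/5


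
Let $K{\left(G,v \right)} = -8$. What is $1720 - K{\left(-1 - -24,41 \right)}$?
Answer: $1728$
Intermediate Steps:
$1720 - K{\left(-1 - -24,41 \right)} = 1720 - -8 = 1720 + 8 = 1728$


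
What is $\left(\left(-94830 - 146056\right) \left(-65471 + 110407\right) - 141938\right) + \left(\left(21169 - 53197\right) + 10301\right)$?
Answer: $-10824616961$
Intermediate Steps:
$\left(\left(-94830 - 146056\right) \left(-65471 + 110407\right) - 141938\right) + \left(\left(21169 - 53197\right) + 10301\right) = \left(\left(-240886\right) 44936 - 141938\right) + \left(-32028 + 10301\right) = \left(-10824453296 - 141938\right) - 21727 = -10824595234 - 21727 = -10824616961$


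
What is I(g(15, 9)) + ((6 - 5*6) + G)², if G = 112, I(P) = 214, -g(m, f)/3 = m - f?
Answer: 7958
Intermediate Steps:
g(m, f) = -3*m + 3*f (g(m, f) = -3*(m - f) = -3*m + 3*f)
I(g(15, 9)) + ((6 - 5*6) + G)² = 214 + ((6 - 5*6) + 112)² = 214 + ((6 - 30) + 112)² = 214 + (-24 + 112)² = 214 + 88² = 214 + 7744 = 7958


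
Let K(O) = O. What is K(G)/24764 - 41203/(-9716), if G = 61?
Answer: 127617971/30075878 ≈ 4.2432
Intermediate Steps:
K(G)/24764 - 41203/(-9716) = 61/24764 - 41203/(-9716) = 61*(1/24764) - 41203*(-1/9716) = 61/24764 + 41203/9716 = 127617971/30075878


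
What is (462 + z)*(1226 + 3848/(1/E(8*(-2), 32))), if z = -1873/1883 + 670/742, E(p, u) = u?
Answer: 818976783744/14257 ≈ 5.7444e+7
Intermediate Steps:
z = -9154/99799 (z = -1873*1/1883 + 670*(1/742) = -1873/1883 + 335/371 = -9154/99799 ≈ -0.091724)
(462 + z)*(1226 + 3848/(1/E(8*(-2), 32))) = (462 - 9154/99799)*(1226 + 3848/(1/32)) = 46097984*(1226 + 3848/(1/32))/99799 = 46097984*(1226 + 3848*32)/99799 = 46097984*(1226 + 123136)/99799 = (46097984/99799)*124362 = 818976783744/14257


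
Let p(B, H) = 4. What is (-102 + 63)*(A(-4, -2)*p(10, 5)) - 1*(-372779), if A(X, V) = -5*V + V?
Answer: 371531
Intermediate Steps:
A(X, V) = -4*V
(-102 + 63)*(A(-4, -2)*p(10, 5)) - 1*(-372779) = (-102 + 63)*(-4*(-2)*4) - 1*(-372779) = -312*4 + 372779 = -39*32 + 372779 = -1248 + 372779 = 371531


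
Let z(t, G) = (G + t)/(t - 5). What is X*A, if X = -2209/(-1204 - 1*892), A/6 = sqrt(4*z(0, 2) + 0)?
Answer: 6627*I*sqrt(10)/2620 ≈ 7.9986*I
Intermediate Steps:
z(t, G) = (G + t)/(-5 + t)
A = 12*I*sqrt(10)/5 (A = 6*sqrt(4*((2 + 0)/(-5 + 0)) + 0) = 6*sqrt(4*(2/(-5)) + 0) = 6*sqrt(4*(-1/5*2) + 0) = 6*sqrt(4*(-2/5) + 0) = 6*sqrt(-8/5 + 0) = 6*sqrt(-8/5) = 6*(2*I*sqrt(10)/5) = 12*I*sqrt(10)/5 ≈ 7.5895*I)
X = 2209/2096 (X = -2209/(-1204 - 892) = -2209/(-2096) = -2209*(-1/2096) = 2209/2096 ≈ 1.0539)
X*A = 2209*(12*I*sqrt(10)/5)/2096 = 6627*I*sqrt(10)/2620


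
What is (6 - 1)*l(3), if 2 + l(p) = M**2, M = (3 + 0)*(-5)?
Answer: 1115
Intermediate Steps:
M = -15 (M = 3*(-5) = -15)
l(p) = 223 (l(p) = -2 + (-15)**2 = -2 + 225 = 223)
(6 - 1)*l(3) = (6 - 1)*223 = 5*223 = 1115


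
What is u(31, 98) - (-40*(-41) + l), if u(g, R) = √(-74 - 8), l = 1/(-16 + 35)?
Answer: -31161/19 + I*√82 ≈ -1640.1 + 9.0554*I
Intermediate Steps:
l = 1/19 ≈ 0.052632
u(g, R) = I*√82 (u(g, R) = √(-82) = I*√82)
u(31, 98) - (-40*(-41) + l) = I*√82 - (-40*(-41) + 1/19) = I*√82 - (1640 + 1/19) = I*√82 - 1*31161/19 = I*√82 - 31161/19 = -31161/19 + I*√82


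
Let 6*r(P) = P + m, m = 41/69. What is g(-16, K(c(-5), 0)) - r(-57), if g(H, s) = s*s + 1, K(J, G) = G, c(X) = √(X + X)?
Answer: 2153/207 ≈ 10.401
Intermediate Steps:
m = 41/69 (m = 41*(1/69) = 41/69 ≈ 0.59420)
c(X) = √2*√X (c(X) = √(2*X) = √2*√X)
r(P) = 41/414 + P/6 (r(P) = (P + 41/69)/6 = (41/69 + P)/6 = 41/414 + P/6)
g(H, s) = 1 + s² (g(H, s) = s² + 1 = 1 + s²)
g(-16, K(c(-5), 0)) - r(-57) = (1 + 0²) - (41/414 + (⅙)*(-57)) = (1 + 0) - (41/414 - 19/2) = 1 - 1*(-1946/207) = 1 + 1946/207 = 2153/207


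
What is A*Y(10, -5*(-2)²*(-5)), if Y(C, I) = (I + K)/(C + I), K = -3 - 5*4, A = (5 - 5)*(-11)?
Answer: 0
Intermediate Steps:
A = 0 (A = 0*(-11) = 0)
K = -23 (K = -3 - 20 = -23)
Y(C, I) = (-23 + I)/(C + I) (Y(C, I) = (I - 23)/(C + I) = (-23 + I)/(C + I))
A*Y(10, -5*(-2)²*(-5)) = 0*((-23 - 5*(-2)²*(-5))/(10 - 5*(-2)²*(-5))) = 0*((-23 - 5*4*(-5))/(10 - 5*4*(-5))) = 0*((-23 - 20*(-5))/(10 - 20*(-5))) = 0*((-23 + 100)/(10 + 100)) = 0*(77/110) = 0*((1/110)*77) = 0*(7/10) = 0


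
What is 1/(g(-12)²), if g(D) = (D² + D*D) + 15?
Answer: 1/91809 ≈ 1.0892e-5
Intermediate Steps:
g(D) = 15 + 2*D² (g(D) = (D² + D²) + 15 = 2*D² + 15 = 15 + 2*D²)
1/(g(-12)²) = 1/((15 + 2*(-12)²)²) = 1/((15 + 2*144)²) = 1/((15 + 288)²) = 1/(303²) = 1/91809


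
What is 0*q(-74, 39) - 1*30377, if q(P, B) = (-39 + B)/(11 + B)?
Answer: -30377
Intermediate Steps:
q(P, B) = (-39 + B)/(11 + B)
0*q(-74, 39) - 1*30377 = 0*((-39 + 39)/(11 + 39)) - 1*30377 = 0*(0/50) - 30377 = 0*((1/50)*0) - 30377 = 0*0 - 30377 = 0 - 30377 = -30377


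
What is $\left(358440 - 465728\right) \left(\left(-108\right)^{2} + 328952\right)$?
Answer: $-36544009408$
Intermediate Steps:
$\left(358440 - 465728\right) \left(\left(-108\right)^{2} + 328952\right) = - 107288 \left(11664 + 328952\right) = \left(-107288\right) 340616 = -36544009408$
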